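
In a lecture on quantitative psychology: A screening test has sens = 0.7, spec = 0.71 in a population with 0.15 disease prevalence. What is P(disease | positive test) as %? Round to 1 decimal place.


PPV = (sens * prev) / (sens * prev + (1-spec) * (1-prev))
Numerator = 0.7 * 0.15 = 0.105
P(positive and no disease) = (1 - spec) * (1 - prev) = (1 - 0.71) * (1 - 0.15) = 0.2465
Denominator = 0.105 + 0.2465 = 0.3515
PPV = 0.105 / 0.3515 = 0.29872
As percentage = 29.9


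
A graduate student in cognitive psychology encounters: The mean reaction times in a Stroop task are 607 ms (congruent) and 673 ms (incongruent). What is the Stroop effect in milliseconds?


Stroop effect = RT(incongruent) - RT(congruent)
= 673 - 607
= 66 ms


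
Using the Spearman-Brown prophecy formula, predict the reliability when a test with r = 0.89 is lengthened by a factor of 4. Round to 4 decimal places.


r_new = n*r / (1 + (n-1)*r)
Numerator = 4 * 0.89 = 3.56
Denominator = 1 + 3 * 0.89 = 3.67
r_new = 3.56 / 3.67
= 0.9700


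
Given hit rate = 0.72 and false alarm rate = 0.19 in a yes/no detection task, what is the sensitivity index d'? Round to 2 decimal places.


d' = z(HR) - z(FAR)
z(0.72) = 0.5828
z(0.19) = -0.8779
d' = 0.5828 - -0.8779
= 1.46


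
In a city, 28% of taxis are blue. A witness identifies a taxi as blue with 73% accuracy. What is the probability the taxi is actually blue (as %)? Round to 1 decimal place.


P(blue | says blue) = P(says blue | blue)*P(blue) / [P(says blue | blue)*P(blue) + P(says blue | not blue)*P(not blue)]
Numerator = 0.73 * 0.28 = 0.2044
False identification = 0.27 * 0.72 = 0.1944
P = 0.2044 / (0.2044 + 0.1944)
= 0.2044 / 0.3988
As percentage = 51.3


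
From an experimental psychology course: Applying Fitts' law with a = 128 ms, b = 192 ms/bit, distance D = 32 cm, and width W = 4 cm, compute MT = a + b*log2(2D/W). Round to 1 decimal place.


MT = 128 + 192 * log2(2*32/4)
2D/W = 16.0
log2(16.0) = 4.0
MT = 128 + 192 * 4.0
= 896.0 ms


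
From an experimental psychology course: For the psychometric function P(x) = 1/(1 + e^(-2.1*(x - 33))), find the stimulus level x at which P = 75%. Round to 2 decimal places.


At P = 0.75: 0.75 = 1/(1 + e^(-k*(x-x0)))
Solving: e^(-k*(x-x0)) = 1/3
x = x0 + ln(3)/k
ln(3) = 1.0986
x = 33 + 1.0986/2.1
= 33 + 0.5231
= 33.52


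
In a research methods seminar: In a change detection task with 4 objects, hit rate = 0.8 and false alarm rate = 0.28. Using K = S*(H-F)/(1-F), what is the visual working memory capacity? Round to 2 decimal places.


K = S * (H - F) / (1 - F)
H - F = 0.52
1 - F = 0.72
K = 4 * 0.52 / 0.72
= 2.89


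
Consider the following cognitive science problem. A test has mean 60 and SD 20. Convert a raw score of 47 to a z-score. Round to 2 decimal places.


z = (X - mu) / sigma
= (47 - 60) / 20
= -13 / 20
= -0.65


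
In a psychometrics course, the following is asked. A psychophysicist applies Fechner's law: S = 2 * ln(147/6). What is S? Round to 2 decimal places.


S = 2 * ln(147/6)
I/I0 = 24.5
ln(24.5) = 3.1987
S = 2 * 3.1987
= 6.40


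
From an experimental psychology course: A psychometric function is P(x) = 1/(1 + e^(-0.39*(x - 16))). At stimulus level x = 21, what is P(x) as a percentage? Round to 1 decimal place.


P(x) = 1/(1 + e^(-0.39*(21 - 16)))
Exponent = -0.39 * 5 = -1.95
e^(-1.95) = 0.142274
P = 1/(1 + 0.142274) = 0.875447
Percentage = 87.5


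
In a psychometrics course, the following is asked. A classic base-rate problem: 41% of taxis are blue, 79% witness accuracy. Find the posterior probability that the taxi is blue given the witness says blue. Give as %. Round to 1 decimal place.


P(blue | says blue) = P(says blue | blue)*P(blue) / [P(says blue | blue)*P(blue) + P(says blue | not blue)*P(not blue)]
Numerator = 0.79 * 0.41 = 0.3239
False identification = 0.21 * 0.59 = 0.1239
P = 0.3239 / (0.3239 + 0.1239)
= 0.3239 / 0.4478
As percentage = 72.3


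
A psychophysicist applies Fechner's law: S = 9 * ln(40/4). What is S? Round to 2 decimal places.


S = 9 * ln(40/4)
I/I0 = 10.0
ln(10.0) = 2.3026
S = 9 * 2.3026
= 20.72


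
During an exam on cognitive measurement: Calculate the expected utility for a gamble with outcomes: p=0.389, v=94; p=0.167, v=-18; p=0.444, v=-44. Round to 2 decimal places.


EU = sum(p_i * v_i)
0.389 * 94 = 36.566
0.167 * -18 = -3.006
0.444 * -44 = -19.536
EU = 36.566 + -3.006 + -19.536
= 14.02


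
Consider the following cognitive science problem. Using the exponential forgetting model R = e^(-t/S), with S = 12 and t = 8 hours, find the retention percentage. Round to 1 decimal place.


R = e^(-t/S)
-t/S = -8/12 = -0.666667
R = e^(-0.666667) = 0.513417
Percentage = 0.513417 * 100
= 51.3


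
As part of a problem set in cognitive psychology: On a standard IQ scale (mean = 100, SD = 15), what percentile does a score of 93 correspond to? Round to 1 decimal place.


z = (IQ - mean) / SD
z = (93 - 100) / 15 = -0.4667
Percentile = Phi(-0.4667) * 100
Phi(-0.4667) = 0.320357
= 32.0


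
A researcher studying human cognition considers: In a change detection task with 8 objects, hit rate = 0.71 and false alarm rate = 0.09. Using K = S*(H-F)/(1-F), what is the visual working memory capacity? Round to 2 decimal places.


K = S * (H - F) / (1 - F)
H - F = 0.62
1 - F = 0.91
K = 8 * 0.62 / 0.91
= 5.45


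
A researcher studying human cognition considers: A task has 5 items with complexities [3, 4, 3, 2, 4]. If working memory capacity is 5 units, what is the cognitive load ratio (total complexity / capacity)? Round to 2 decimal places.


Total complexity = 3 + 4 + 3 + 2 + 4 = 16
Load = total / capacity = 16 / 5
= 3.20


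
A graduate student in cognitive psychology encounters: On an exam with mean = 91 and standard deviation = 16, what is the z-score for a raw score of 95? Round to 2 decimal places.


z = (X - mu) / sigma
= (95 - 91) / 16
= 4 / 16
= 0.25


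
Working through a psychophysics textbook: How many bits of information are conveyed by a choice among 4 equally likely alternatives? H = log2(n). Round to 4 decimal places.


H = log2(n)
H = log2(4)
= 2.0000


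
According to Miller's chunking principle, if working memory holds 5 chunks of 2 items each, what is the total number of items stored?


Total items = chunks * items_per_chunk
= 5 * 2
= 10


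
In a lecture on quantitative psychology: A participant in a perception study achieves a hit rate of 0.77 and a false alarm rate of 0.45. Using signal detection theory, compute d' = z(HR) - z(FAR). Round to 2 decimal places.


d' = z(HR) - z(FAR)
z(0.77) = 0.7388
z(0.45) = -0.1257
d' = 0.7388 - -0.1257
= 0.86


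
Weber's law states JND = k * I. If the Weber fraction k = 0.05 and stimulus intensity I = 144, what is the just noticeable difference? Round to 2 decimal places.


JND = k * I
JND = 0.05 * 144
= 7.20


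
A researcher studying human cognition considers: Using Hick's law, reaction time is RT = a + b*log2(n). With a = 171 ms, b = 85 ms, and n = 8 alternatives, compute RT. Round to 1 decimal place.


RT = 171 + 85 * log2(8)
log2(8) = 3.0
RT = 171 + 85 * 3.0
= 171 + 255.0
= 426.0 ms


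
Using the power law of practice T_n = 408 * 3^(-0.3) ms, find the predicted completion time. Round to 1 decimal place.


T_n = 408 * 3^(-0.3)
3^(-0.3) = 0.719223
T_n = 408 * 0.719223
= 293.4 ms


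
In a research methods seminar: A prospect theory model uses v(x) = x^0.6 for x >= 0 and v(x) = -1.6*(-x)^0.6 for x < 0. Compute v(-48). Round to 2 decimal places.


Since x = -48 < 0, use v(x) = -lambda*(-x)^alpha
(-x) = 48
48^0.6 = 10.2034
v(-48) = -1.6 * 10.2034
= -16.33


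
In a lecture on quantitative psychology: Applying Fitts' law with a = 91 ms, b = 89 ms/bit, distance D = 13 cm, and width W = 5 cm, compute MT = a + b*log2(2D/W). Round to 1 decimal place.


MT = 91 + 89 * log2(2*13/5)
2D/W = 5.2
log2(5.2) = 2.3785
MT = 91 + 89 * 2.3785
= 302.7 ms


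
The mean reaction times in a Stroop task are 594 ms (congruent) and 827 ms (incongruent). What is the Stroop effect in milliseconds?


Stroop effect = RT(incongruent) - RT(congruent)
= 827 - 594
= 233 ms


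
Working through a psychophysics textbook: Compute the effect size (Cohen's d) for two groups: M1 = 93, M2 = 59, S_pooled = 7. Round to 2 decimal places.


Cohen's d = (M1 - M2) / S_pooled
= (93 - 59) / 7
= 34 / 7
= 4.86


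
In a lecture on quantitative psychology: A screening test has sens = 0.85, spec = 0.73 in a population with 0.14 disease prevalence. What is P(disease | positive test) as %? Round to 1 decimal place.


PPV = (sens * prev) / (sens * prev + (1-spec) * (1-prev))
Numerator = 0.85 * 0.14 = 0.119
P(positive and no disease) = (1 - spec) * (1 - prev) = (1 - 0.73) * (1 - 0.14) = 0.2322
Denominator = 0.119 + 0.2322 = 0.3512
PPV = 0.119 / 0.3512 = 0.338838
As percentage = 33.9


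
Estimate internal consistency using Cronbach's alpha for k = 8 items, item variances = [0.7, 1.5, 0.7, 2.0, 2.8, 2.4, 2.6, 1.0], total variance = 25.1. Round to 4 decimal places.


alpha = (k/(k-1)) * (1 - sum(s_i^2)/s_total^2)
sum(item variances) = 13.7
k/(k-1) = 8/7 = 1.142857
1 - 13.7/25.1 = 1 - 0.545817 = 0.454183
alpha = 1.142857 * 0.454183
= 0.5191


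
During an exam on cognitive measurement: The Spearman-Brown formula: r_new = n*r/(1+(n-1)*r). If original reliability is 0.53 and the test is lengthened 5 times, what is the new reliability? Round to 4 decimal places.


r_new = n*r / (1 + (n-1)*r)
Numerator = 5 * 0.53 = 2.65
Denominator = 1 + 4 * 0.53 = 3.12
r_new = 2.65 / 3.12
= 0.8494


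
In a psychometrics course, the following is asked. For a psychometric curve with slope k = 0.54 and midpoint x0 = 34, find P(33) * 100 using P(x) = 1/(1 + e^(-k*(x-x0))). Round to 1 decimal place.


P(x) = 1/(1 + e^(-0.54*(33 - 34)))
Exponent = -0.54 * -1 = 0.54
e^(0.54) = 1.716007
P = 1/(1 + 1.716007) = 0.368188
Percentage = 36.8


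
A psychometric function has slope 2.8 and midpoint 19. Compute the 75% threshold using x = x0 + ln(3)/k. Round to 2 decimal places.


At P = 0.75: 0.75 = 1/(1 + e^(-k*(x-x0)))
Solving: e^(-k*(x-x0)) = 1/3
x = x0 + ln(3)/k
ln(3) = 1.0986
x = 19 + 1.0986/2.8
= 19 + 0.3924
= 19.39


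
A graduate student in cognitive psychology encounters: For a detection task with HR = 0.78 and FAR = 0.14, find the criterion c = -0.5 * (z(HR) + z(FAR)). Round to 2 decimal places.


c = -0.5 * (z(HR) + z(FAR))
z(0.78) = 0.7722
z(0.14) = -1.0803
c = -0.5 * (0.7722 + -1.0803)
= -0.5 * -0.3081
= 0.15


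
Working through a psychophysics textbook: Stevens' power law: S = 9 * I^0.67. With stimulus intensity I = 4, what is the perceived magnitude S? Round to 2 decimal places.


S = 9 * 4^0.67
4^0.67 = 2.5315
S = 9 * 2.5315
= 22.78


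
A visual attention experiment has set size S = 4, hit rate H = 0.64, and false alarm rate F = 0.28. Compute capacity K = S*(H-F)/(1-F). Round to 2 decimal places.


K = S * (H - F) / (1 - F)
H - F = 0.36
1 - F = 0.72
K = 4 * 0.36 / 0.72
= 2.00


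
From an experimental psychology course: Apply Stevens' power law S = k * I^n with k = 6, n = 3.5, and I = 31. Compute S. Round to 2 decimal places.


S = 6 * 31^3.5
31^3.5 = 165869.2681
S = 6 * 165869.2681
= 995215.61


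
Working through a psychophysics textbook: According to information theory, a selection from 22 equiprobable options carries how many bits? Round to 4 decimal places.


H = log2(n)
H = log2(22)
= 4.4594


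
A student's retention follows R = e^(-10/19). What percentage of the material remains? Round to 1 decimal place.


R = e^(-t/S)
-t/S = -10/19 = -0.526316
R = e^(-0.526316) = 0.590777
Percentage = 0.590777 * 100
= 59.1


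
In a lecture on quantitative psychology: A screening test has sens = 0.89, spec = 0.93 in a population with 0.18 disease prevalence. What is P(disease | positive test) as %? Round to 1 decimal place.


PPV = (sens * prev) / (sens * prev + (1-spec) * (1-prev))
Numerator = 0.89 * 0.18 = 0.1602
P(positive and no disease) = (1 - spec) * (1 - prev) = (1 - 0.93) * (1 - 0.18) = 0.0574
Denominator = 0.1602 + 0.0574 = 0.2176
PPV = 0.1602 / 0.2176 = 0.736213
As percentage = 73.6


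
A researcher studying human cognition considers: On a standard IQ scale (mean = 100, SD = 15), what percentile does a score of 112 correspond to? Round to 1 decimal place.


z = (IQ - mean) / SD
z = (112 - 100) / 15 = 0.8
Percentile = Phi(0.8) * 100
Phi(0.8) = 0.788145
= 78.8


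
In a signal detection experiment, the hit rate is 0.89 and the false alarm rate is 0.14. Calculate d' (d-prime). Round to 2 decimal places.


d' = z(HR) - z(FAR)
z(0.89) = 1.2265
z(0.14) = -1.0803
d' = 1.2265 - -1.0803
= 2.31


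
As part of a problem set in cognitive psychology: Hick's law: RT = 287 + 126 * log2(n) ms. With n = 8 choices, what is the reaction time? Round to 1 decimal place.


RT = 287 + 126 * log2(8)
log2(8) = 3.0
RT = 287 + 126 * 3.0
= 287 + 378.0
= 665.0 ms


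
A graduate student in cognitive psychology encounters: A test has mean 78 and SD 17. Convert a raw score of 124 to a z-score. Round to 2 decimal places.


z = (X - mu) / sigma
= (124 - 78) / 17
= 46 / 17
= 2.71


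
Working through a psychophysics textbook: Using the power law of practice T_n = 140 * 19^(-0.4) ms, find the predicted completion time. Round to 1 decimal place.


T_n = 140 * 19^(-0.4)
19^(-0.4) = 0.307963
T_n = 140 * 0.307963
= 43.1 ms


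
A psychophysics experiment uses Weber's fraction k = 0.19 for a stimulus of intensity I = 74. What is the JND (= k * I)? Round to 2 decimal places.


JND = k * I
JND = 0.19 * 74
= 14.06


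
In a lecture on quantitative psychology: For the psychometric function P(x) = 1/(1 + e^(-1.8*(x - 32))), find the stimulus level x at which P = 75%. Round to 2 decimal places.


At P = 0.75: 0.75 = 1/(1 + e^(-k*(x-x0)))
Solving: e^(-k*(x-x0)) = 1/3
x = x0 + ln(3)/k
ln(3) = 1.0986
x = 32 + 1.0986/1.8
= 32 + 0.6103
= 32.61


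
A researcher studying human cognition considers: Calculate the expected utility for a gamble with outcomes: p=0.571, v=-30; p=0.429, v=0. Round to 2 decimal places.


EU = sum(p_i * v_i)
0.571 * -30 = -17.13
0.429 * 0 = 0.0
EU = -17.13 + 0.0
= -17.13


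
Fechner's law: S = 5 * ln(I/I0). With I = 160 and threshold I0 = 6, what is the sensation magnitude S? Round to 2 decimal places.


S = 5 * ln(160/6)
I/I0 = 26.666667
ln(26.666667) = 3.2834
S = 5 * 3.2834
= 16.42


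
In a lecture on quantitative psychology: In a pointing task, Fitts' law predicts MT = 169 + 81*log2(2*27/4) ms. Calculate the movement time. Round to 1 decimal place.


MT = 169 + 81 * log2(2*27/4)
2D/W = 13.5
log2(13.5) = 3.7549
MT = 169 + 81 * 3.7549
= 473.1 ms


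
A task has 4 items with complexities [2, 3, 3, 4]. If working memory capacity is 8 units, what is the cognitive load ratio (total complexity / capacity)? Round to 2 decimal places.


Total complexity = 2 + 3 + 3 + 4 = 12
Load = total / capacity = 12 / 8
= 1.50


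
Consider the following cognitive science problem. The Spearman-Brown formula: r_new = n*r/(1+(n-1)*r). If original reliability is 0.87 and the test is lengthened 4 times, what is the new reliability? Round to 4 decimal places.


r_new = n*r / (1 + (n-1)*r)
Numerator = 4 * 0.87 = 3.48
Denominator = 1 + 3 * 0.87 = 3.61
r_new = 3.48 / 3.61
= 0.9640


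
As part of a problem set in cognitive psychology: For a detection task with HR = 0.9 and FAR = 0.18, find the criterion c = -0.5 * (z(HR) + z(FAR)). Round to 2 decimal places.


c = -0.5 * (z(HR) + z(FAR))
z(0.9) = 1.2816
z(0.18) = -0.9154
c = -0.5 * (1.2816 + -0.9154)
= -0.5 * 0.3662
= -0.18


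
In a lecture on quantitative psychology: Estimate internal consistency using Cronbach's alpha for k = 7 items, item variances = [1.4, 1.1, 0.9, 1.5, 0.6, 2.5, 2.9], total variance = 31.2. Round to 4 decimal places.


alpha = (k/(k-1)) * (1 - sum(s_i^2)/s_total^2)
sum(item variances) = 10.9
k/(k-1) = 7/6 = 1.166667
1 - 10.9/31.2 = 1 - 0.349359 = 0.650641
alpha = 1.166667 * 0.650641
= 0.7591


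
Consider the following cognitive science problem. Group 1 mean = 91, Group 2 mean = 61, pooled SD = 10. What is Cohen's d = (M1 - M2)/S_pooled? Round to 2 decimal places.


Cohen's d = (M1 - M2) / S_pooled
= (91 - 61) / 10
= 30 / 10
= 3.00


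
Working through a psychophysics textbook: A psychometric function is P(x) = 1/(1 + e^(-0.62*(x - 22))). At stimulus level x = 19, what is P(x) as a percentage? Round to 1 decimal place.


P(x) = 1/(1 + e^(-0.62*(19 - 22)))
Exponent = -0.62 * -3 = 1.86
e^(1.86) = 6.423737
P = 1/(1 + 6.423737) = 0.134703
Percentage = 13.5


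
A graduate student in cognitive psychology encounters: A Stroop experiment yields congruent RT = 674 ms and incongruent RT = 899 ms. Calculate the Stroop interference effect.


Stroop effect = RT(incongruent) - RT(congruent)
= 899 - 674
= 225 ms


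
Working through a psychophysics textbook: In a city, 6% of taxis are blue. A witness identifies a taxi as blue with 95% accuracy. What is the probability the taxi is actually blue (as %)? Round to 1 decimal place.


P(blue | says blue) = P(says blue | blue)*P(blue) / [P(says blue | blue)*P(blue) + P(says blue | not blue)*P(not blue)]
Numerator = 0.95 * 0.06 = 0.057
False identification = 0.05 * 0.94 = 0.047
P = 0.057 / (0.057 + 0.047)
= 0.057 / 0.104
As percentage = 54.8


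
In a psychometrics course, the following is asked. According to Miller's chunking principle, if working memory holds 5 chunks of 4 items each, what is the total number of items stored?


Total items = chunks * items_per_chunk
= 5 * 4
= 20


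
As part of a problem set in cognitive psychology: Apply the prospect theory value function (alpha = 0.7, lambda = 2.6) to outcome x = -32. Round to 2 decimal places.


Since x = -32 < 0, use v(x) = -lambda*(-x)^alpha
(-x) = 32
32^0.7 = 11.3137
v(-32) = -2.6 * 11.3137
= -29.42


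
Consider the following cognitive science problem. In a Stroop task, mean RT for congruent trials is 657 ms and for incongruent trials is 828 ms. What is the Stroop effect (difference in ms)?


Stroop effect = RT(incongruent) - RT(congruent)
= 828 - 657
= 171 ms


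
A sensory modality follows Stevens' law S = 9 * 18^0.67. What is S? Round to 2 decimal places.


S = 9 * 18^0.67
18^0.67 = 6.9348
S = 9 * 6.9348
= 62.41


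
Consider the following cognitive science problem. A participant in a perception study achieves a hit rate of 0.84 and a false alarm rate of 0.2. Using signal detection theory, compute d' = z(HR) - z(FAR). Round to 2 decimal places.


d' = z(HR) - z(FAR)
z(0.84) = 0.9945
z(0.2) = -0.8416
d' = 0.9945 - -0.8416
= 1.84


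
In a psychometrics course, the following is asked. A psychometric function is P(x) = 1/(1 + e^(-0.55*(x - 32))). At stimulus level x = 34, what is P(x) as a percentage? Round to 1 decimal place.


P(x) = 1/(1 + e^(-0.55*(34 - 32)))
Exponent = -0.55 * 2 = -1.1
e^(-1.1) = 0.332871
P = 1/(1 + 0.332871) = 0.75026
Percentage = 75.0


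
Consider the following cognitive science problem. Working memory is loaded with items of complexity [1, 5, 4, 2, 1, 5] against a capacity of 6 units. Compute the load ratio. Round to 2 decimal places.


Total complexity = 1 + 5 + 4 + 2 + 1 + 5 = 18
Load = total / capacity = 18 / 6
= 3.00


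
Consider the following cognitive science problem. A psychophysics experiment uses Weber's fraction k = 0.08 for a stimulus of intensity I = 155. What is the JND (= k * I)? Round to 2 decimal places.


JND = k * I
JND = 0.08 * 155
= 12.40


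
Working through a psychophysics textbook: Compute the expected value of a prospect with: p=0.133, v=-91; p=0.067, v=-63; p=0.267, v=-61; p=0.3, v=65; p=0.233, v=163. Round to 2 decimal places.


EU = sum(p_i * v_i)
0.133 * -91 = -12.103
0.067 * -63 = -4.221
0.267 * -61 = -16.287
0.3 * 65 = 19.5
0.233 * 163 = 37.979
EU = -12.103 + -4.221 + -16.287 + 19.5 + 37.979
= 24.87


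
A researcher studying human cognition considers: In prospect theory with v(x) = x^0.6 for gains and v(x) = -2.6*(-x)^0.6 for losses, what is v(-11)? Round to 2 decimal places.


Since x = -11 < 0, use v(x) = -lambda*(-x)^alpha
(-x) = 11
11^0.6 = 4.2154
v(-11) = -2.6 * 4.2154
= -10.96


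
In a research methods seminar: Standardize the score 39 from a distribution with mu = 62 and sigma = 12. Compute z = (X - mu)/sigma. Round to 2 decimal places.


z = (X - mu) / sigma
= (39 - 62) / 12
= -23 / 12
= -1.92


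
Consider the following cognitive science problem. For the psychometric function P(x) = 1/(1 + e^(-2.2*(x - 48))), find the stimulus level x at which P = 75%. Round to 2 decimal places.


At P = 0.75: 0.75 = 1/(1 + e^(-k*(x-x0)))
Solving: e^(-k*(x-x0)) = 1/3
x = x0 + ln(3)/k
ln(3) = 1.0986
x = 48 + 1.0986/2.2
= 48 + 0.4994
= 48.50


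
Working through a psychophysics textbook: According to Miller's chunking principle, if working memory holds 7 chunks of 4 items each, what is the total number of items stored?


Total items = chunks * items_per_chunk
= 7 * 4
= 28


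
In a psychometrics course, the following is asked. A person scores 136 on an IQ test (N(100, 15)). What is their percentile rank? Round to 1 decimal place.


z = (IQ - mean) / SD
z = (136 - 100) / 15 = 2.4
Percentile = Phi(2.4) * 100
Phi(2.4) = 0.991802
= 99.2


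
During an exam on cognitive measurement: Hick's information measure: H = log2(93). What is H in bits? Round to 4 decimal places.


H = log2(n)
H = log2(93)
= 6.5392


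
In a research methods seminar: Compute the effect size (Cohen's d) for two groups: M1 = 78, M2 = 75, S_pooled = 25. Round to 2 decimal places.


Cohen's d = (M1 - M2) / S_pooled
= (78 - 75) / 25
= 3 / 25
= 0.12


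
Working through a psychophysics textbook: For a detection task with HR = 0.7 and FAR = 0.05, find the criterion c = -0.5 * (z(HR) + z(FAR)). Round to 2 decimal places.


c = -0.5 * (z(HR) + z(FAR))
z(0.7) = 0.5244
z(0.05) = -1.6449
c = -0.5 * (0.5244 + -1.6449)
= -0.5 * -1.1205
= 0.56


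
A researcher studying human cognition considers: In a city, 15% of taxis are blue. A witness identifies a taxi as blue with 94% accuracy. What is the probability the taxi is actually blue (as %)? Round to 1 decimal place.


P(blue | says blue) = P(says blue | blue)*P(blue) / [P(says blue | blue)*P(blue) + P(says blue | not blue)*P(not blue)]
Numerator = 0.94 * 0.15 = 0.141
False identification = 0.06 * 0.85 = 0.051
P = 0.141 / (0.141 + 0.051)
= 0.141 / 0.192
As percentage = 73.4


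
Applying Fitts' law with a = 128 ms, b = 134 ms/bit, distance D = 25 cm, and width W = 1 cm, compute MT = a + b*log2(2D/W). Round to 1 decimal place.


MT = 128 + 134 * log2(2*25/1)
2D/W = 50.0
log2(50.0) = 5.6439
MT = 128 + 134 * 5.6439
= 884.3 ms


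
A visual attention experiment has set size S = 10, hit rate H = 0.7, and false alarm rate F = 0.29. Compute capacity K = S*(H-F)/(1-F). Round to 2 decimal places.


K = S * (H - F) / (1 - F)
H - F = 0.41
1 - F = 0.71
K = 10 * 0.41 / 0.71
= 5.77


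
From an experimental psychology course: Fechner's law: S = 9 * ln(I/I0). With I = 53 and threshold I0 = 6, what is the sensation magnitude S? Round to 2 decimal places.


S = 9 * ln(53/6)
I/I0 = 8.833333
ln(8.833333) = 2.1785
S = 9 * 2.1785
= 19.61


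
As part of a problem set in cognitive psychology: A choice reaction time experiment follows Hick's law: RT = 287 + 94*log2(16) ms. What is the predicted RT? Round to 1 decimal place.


RT = 287 + 94 * log2(16)
log2(16) = 4.0
RT = 287 + 94 * 4.0
= 287 + 376.0
= 663.0 ms


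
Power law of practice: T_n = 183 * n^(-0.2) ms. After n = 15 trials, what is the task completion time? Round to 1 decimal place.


T_n = 183 * 15^(-0.2)
15^(-0.2) = 0.581811
T_n = 183 * 0.581811
= 106.5 ms


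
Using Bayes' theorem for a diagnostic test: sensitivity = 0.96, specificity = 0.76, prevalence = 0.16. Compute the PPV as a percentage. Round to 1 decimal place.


PPV = (sens * prev) / (sens * prev + (1-spec) * (1-prev))
Numerator = 0.96 * 0.16 = 0.1536
P(positive and no disease) = (1 - spec) * (1 - prev) = (1 - 0.76) * (1 - 0.16) = 0.2016
Denominator = 0.1536 + 0.2016 = 0.3552
PPV = 0.1536 / 0.3552 = 0.432432
As percentage = 43.2


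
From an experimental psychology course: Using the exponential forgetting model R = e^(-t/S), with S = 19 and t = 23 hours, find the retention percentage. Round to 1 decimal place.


R = e^(-t/S)
-t/S = -23/19 = -1.210526
R = e^(-1.210526) = 0.29804
Percentage = 0.29804 * 100
= 29.8


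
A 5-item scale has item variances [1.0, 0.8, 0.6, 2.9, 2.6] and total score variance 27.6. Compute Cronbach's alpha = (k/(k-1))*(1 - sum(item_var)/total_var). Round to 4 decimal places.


alpha = (k/(k-1)) * (1 - sum(s_i^2)/s_total^2)
sum(item variances) = 7.9
k/(k-1) = 5/4 = 1.25
1 - 7.9/27.6 = 1 - 0.286232 = 0.713768
alpha = 1.25 * 0.713768
= 0.8922


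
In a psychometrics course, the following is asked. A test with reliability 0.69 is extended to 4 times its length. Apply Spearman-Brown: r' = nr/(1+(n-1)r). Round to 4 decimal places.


r_new = n*r / (1 + (n-1)*r)
Numerator = 4 * 0.69 = 2.76
Denominator = 1 + 3 * 0.69 = 3.07
r_new = 2.76 / 3.07
= 0.8990


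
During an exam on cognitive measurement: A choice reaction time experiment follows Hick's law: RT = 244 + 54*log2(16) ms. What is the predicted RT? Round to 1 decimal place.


RT = 244 + 54 * log2(16)
log2(16) = 4.0
RT = 244 + 54 * 4.0
= 244 + 216.0
= 460.0 ms


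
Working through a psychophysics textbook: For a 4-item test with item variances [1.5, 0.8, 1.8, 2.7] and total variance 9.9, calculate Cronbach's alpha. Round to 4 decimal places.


alpha = (k/(k-1)) * (1 - sum(s_i^2)/s_total^2)
sum(item variances) = 6.8
k/(k-1) = 4/3 = 1.333333
1 - 6.8/9.9 = 1 - 0.686869 = 0.313131
alpha = 1.333333 * 0.313131
= 0.4175


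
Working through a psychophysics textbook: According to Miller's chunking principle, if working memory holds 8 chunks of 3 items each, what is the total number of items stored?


Total items = chunks * items_per_chunk
= 8 * 3
= 24


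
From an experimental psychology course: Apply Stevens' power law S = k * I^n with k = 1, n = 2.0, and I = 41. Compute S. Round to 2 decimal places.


S = 1 * 41^2.0
41^2.0 = 1681.0
S = 1 * 1681.0
= 1681.00


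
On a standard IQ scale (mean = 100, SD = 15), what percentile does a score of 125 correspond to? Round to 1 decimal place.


z = (IQ - mean) / SD
z = (125 - 100) / 15 = 1.6667
Percentile = Phi(1.6667) * 100
Phi(1.6667) = 0.952213
= 95.2


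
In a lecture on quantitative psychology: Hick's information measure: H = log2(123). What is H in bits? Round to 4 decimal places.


H = log2(n)
H = log2(123)
= 6.9425


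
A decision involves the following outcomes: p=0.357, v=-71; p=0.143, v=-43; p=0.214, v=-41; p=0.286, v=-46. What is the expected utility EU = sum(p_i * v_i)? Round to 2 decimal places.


EU = sum(p_i * v_i)
0.357 * -71 = -25.347
0.143 * -43 = -6.149
0.214 * -41 = -8.774
0.286 * -46 = -13.156
EU = -25.347 + -6.149 + -8.774 + -13.156
= -53.43


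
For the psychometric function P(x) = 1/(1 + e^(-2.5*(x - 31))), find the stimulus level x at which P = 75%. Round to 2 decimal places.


At P = 0.75: 0.75 = 1/(1 + e^(-k*(x-x0)))
Solving: e^(-k*(x-x0)) = 1/3
x = x0 + ln(3)/k
ln(3) = 1.0986
x = 31 + 1.0986/2.5
= 31 + 0.4394
= 31.44


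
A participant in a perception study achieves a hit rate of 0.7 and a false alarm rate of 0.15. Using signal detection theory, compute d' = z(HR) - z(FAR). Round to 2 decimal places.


d' = z(HR) - z(FAR)
z(0.7) = 0.5244
z(0.15) = -1.0364
d' = 0.5244 - -1.0364
= 1.56


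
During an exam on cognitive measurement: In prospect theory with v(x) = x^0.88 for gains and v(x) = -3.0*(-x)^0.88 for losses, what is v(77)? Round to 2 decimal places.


Since x = 77 >= 0, use v(x) = x^0.88
77^0.88 = 45.7206
v(77) = 45.72


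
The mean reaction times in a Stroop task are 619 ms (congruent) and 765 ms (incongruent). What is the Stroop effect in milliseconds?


Stroop effect = RT(incongruent) - RT(congruent)
= 765 - 619
= 146 ms


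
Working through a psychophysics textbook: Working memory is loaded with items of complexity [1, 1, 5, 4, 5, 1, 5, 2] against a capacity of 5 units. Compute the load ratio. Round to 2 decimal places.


Total complexity = 1 + 1 + 5 + 4 + 5 + 1 + 5 + 2 = 24
Load = total / capacity = 24 / 5
= 4.80


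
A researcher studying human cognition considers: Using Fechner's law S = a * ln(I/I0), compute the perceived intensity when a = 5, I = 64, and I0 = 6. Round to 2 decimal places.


S = 5 * ln(64/6)
I/I0 = 10.666667
ln(10.666667) = 2.3671
S = 5 * 2.3671
= 11.84


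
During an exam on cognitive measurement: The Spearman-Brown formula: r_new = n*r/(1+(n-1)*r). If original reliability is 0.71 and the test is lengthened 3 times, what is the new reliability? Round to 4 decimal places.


r_new = n*r / (1 + (n-1)*r)
Numerator = 3 * 0.71 = 2.13
Denominator = 1 + 2 * 0.71 = 2.42
r_new = 2.13 / 2.42
= 0.8802


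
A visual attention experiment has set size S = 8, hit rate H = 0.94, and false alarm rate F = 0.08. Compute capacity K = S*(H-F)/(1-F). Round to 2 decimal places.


K = S * (H - F) / (1 - F)
H - F = 0.86
1 - F = 0.92
K = 8 * 0.86 / 0.92
= 7.48


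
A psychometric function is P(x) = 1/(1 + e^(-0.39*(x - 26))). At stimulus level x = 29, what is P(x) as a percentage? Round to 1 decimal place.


P(x) = 1/(1 + e^(-0.39*(29 - 26)))
Exponent = -0.39 * 3 = -1.17
e^(-1.17) = 0.310367
P = 1/(1 + 0.310367) = 0.763145
Percentage = 76.3


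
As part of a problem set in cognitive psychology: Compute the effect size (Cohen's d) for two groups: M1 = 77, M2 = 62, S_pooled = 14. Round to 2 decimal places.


Cohen's d = (M1 - M2) / S_pooled
= (77 - 62) / 14
= 15 / 14
= 1.07


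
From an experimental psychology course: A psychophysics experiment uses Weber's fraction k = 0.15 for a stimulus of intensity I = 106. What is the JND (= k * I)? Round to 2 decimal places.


JND = k * I
JND = 0.15 * 106
= 15.90


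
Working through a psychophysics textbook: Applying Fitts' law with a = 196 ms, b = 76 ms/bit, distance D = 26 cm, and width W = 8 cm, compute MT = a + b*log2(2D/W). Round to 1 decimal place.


MT = 196 + 76 * log2(2*26/8)
2D/W = 6.5
log2(6.5) = 2.7004
MT = 196 + 76 * 2.7004
= 401.2 ms


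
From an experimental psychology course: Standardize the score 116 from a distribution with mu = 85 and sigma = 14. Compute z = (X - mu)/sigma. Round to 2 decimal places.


z = (X - mu) / sigma
= (116 - 85) / 14
= 31 / 14
= 2.21


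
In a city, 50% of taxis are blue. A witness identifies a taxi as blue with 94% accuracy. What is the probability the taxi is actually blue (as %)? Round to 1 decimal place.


P(blue | says blue) = P(says blue | blue)*P(blue) / [P(says blue | blue)*P(blue) + P(says blue | not blue)*P(not blue)]
Numerator = 0.94 * 0.5 = 0.47
False identification = 0.06 * 0.5 = 0.03
P = 0.47 / (0.47 + 0.03)
= 0.47 / 0.5
As percentage = 94.0


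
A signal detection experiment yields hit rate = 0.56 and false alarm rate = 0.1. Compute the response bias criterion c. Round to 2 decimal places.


c = -0.5 * (z(HR) + z(FAR))
z(0.56) = 0.151
z(0.1) = -1.2816
c = -0.5 * (0.151 + -1.2816)
= -0.5 * -1.1306
= 0.57


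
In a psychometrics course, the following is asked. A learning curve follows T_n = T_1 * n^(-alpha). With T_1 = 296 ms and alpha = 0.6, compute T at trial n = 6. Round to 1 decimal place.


T_n = 296 * 6^(-0.6)
6^(-0.6) = 0.341279
T_n = 296 * 0.341279
= 101.0 ms


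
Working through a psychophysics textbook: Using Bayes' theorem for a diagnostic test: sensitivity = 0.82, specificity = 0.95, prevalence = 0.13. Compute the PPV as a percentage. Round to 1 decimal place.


PPV = (sens * prev) / (sens * prev + (1-spec) * (1-prev))
Numerator = 0.82 * 0.13 = 0.1066
P(positive and no disease) = (1 - spec) * (1 - prev) = (1 - 0.95) * (1 - 0.13) = 0.0435
Denominator = 0.1066 + 0.0435 = 0.1501
PPV = 0.1066 / 0.1501 = 0.710193
As percentage = 71.0


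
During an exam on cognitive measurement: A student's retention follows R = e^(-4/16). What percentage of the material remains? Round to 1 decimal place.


R = e^(-t/S)
-t/S = -4/16 = -0.25
R = e^(-0.25) = 0.778801
Percentage = 0.778801 * 100
= 77.9


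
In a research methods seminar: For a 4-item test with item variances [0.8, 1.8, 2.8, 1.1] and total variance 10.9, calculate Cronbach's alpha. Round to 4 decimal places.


alpha = (k/(k-1)) * (1 - sum(s_i^2)/s_total^2)
sum(item variances) = 6.5
k/(k-1) = 4/3 = 1.333333
1 - 6.5/10.9 = 1 - 0.59633 = 0.40367
alpha = 1.333333 * 0.40367
= 0.5382


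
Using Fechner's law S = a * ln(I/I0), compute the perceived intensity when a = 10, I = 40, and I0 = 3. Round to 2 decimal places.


S = 10 * ln(40/3)
I/I0 = 13.333333
ln(13.333333) = 2.5903
S = 10 * 2.5903
= 25.90


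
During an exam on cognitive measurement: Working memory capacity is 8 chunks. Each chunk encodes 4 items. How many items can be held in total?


Total items = chunks * items_per_chunk
= 8 * 4
= 32


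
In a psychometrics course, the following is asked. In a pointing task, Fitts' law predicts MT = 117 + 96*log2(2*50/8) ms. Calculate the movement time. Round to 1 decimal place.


MT = 117 + 96 * log2(2*50/8)
2D/W = 12.5
log2(12.5) = 3.6439
MT = 117 + 96 * 3.6439
= 466.8 ms


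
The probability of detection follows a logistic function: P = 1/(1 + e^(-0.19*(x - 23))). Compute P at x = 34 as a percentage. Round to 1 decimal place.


P(x) = 1/(1 + e^(-0.19*(34 - 23)))
Exponent = -0.19 * 11 = -2.09
e^(-2.09) = 0.123687
P = 1/(1 + 0.123687) = 0.889928
Percentage = 89.0


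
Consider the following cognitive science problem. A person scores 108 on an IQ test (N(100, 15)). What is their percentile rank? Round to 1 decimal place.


z = (IQ - mean) / SD
z = (108 - 100) / 15 = 0.5333
Percentile = Phi(0.5333) * 100
Phi(0.5333) = 0.703087
= 70.3


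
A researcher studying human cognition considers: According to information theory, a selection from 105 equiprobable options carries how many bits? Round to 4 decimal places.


H = log2(n)
H = log2(105)
= 6.7142


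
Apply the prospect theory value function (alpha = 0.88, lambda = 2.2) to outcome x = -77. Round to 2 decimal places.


Since x = -77 < 0, use v(x) = -lambda*(-x)^alpha
(-x) = 77
77^0.88 = 45.7206
v(-77) = -2.2 * 45.7206
= -100.59


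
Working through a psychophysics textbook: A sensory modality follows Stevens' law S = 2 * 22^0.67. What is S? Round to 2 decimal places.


S = 2 * 22^0.67
22^0.67 = 7.9327
S = 2 * 7.9327
= 15.87


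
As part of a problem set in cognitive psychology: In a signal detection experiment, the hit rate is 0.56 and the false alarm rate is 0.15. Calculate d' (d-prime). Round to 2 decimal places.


d' = z(HR) - z(FAR)
z(0.56) = 0.151
z(0.15) = -1.0364
d' = 0.151 - -1.0364
= 1.19


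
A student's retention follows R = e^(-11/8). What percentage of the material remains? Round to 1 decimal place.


R = e^(-t/S)
-t/S = -11/8 = -1.375
R = e^(-1.375) = 0.25284
Percentage = 0.25284 * 100
= 25.3


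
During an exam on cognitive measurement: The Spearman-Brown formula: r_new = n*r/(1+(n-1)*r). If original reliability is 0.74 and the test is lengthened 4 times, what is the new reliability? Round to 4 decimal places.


r_new = n*r / (1 + (n-1)*r)
Numerator = 4 * 0.74 = 2.96
Denominator = 1 + 3 * 0.74 = 3.22
r_new = 2.96 / 3.22
= 0.9193


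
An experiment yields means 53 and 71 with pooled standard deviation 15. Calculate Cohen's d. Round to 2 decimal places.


Cohen's d = (M1 - M2) / S_pooled
= (53 - 71) / 15
= -18 / 15
= -1.20


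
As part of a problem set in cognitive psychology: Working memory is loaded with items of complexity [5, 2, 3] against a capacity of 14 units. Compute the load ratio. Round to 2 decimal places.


Total complexity = 5 + 2 + 3 = 10
Load = total / capacity = 10 / 14
= 0.71


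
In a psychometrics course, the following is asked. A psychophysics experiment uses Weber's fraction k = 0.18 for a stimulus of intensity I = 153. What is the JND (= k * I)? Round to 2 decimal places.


JND = k * I
JND = 0.18 * 153
= 27.54


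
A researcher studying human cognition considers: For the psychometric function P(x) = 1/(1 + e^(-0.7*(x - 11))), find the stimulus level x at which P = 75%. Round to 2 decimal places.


At P = 0.75: 0.75 = 1/(1 + e^(-k*(x-x0)))
Solving: e^(-k*(x-x0)) = 1/3
x = x0 + ln(3)/k
ln(3) = 1.0986
x = 11 + 1.0986/0.7
= 11 + 1.5694
= 12.57


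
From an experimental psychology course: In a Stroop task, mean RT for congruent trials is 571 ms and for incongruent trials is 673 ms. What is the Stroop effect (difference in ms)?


Stroop effect = RT(incongruent) - RT(congruent)
= 673 - 571
= 102 ms


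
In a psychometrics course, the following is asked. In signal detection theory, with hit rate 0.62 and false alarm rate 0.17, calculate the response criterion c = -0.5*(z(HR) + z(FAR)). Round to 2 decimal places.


c = -0.5 * (z(HR) + z(FAR))
z(0.62) = 0.3055
z(0.17) = -0.9542
c = -0.5 * (0.3055 + -0.9542)
= -0.5 * -0.6487
= 0.32


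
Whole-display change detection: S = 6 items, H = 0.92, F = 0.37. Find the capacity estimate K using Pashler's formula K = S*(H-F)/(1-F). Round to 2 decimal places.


K = S * (H - F) / (1 - F)
H - F = 0.55
1 - F = 0.63
K = 6 * 0.55 / 0.63
= 5.24


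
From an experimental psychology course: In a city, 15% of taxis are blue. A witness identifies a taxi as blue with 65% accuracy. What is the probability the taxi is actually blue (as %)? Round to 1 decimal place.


P(blue | says blue) = P(says blue | blue)*P(blue) / [P(says blue | blue)*P(blue) + P(says blue | not blue)*P(not blue)]
Numerator = 0.65 * 0.15 = 0.0975
False identification = 0.35 * 0.85 = 0.2975
P = 0.0975 / (0.0975 + 0.2975)
= 0.0975 / 0.395
As percentage = 24.7


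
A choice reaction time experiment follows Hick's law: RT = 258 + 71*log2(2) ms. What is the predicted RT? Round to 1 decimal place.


RT = 258 + 71 * log2(2)
log2(2) = 1.0
RT = 258 + 71 * 1.0
= 258 + 71.0
= 329.0 ms


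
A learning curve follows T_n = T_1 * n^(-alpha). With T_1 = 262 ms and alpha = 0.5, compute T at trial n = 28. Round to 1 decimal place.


T_n = 262 * 28^(-0.5)
28^(-0.5) = 0.188982
T_n = 262 * 0.188982
= 49.5 ms


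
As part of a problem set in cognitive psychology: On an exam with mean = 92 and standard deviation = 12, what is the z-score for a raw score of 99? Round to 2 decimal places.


z = (X - mu) / sigma
= (99 - 92) / 12
= 7 / 12
= 0.58


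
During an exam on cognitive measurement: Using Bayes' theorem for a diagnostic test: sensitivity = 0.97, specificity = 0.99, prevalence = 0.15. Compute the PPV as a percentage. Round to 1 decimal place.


PPV = (sens * prev) / (sens * prev + (1-spec) * (1-prev))
Numerator = 0.97 * 0.15 = 0.1455
P(positive and no disease) = (1 - spec) * (1 - prev) = (1 - 0.99) * (1 - 0.15) = 0.0085
Denominator = 0.1455 + 0.0085 = 0.154
PPV = 0.1455 / 0.154 = 0.944805
As percentage = 94.5


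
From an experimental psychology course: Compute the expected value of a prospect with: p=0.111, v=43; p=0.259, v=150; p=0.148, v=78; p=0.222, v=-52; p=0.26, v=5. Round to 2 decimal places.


EU = sum(p_i * v_i)
0.111 * 43 = 4.773
0.259 * 150 = 38.85
0.148 * 78 = 11.544
0.222 * -52 = -11.544
0.26 * 5 = 1.3
EU = 4.773 + 38.85 + 11.544 + -11.544 + 1.3
= 44.92


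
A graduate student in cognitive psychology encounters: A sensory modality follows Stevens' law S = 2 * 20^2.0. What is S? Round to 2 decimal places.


S = 2 * 20^2.0
20^2.0 = 400.0
S = 2 * 400.0
= 800.00


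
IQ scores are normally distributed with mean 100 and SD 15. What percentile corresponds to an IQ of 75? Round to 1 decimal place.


z = (IQ - mean) / SD
z = (75 - 100) / 15 = -1.6667
Percentile = Phi(-1.6667) * 100
Phi(-1.6667) = 0.047787
= 4.8
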